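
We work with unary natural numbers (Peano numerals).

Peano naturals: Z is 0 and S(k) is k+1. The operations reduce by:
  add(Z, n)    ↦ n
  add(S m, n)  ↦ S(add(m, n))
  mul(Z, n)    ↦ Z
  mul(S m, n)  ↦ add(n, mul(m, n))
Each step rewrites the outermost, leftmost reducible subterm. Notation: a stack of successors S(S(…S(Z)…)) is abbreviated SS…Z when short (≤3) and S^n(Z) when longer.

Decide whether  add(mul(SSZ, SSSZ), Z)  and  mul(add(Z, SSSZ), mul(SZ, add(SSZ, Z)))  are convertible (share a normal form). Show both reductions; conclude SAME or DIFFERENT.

Answer: SAME — A ⇓ S^6(Z), B ⇓ S^6(Z)

Working:
Term A:
  start: add(mul(SSZ, SSSZ), Z)
  step 1: add(add(SSSZ, mul(SZ, SSSZ)), Z)
  step 2: add(S(add(SSZ, mul(SZ, SSSZ))), Z)
  step 3: S(add(add(SSZ, mul(SZ, SSSZ)), Z))
  step 4: S(add(S(add(SZ, mul(SZ, SSSZ))), Z))
  step 5: S(S(add(add(SZ, mul(SZ, SSSZ)), Z)))
  step 6: S(S(add(S(add(Z, mul(SZ, SSSZ))), Z)))
  step 7: S(S(S(add(add(Z, mul(SZ, SSSZ)), Z))))
  step 8: S(S(S(add(mul(SZ, SSSZ), Z))))
  step 9: S(S(S(add(add(SSSZ, mul(Z, SSSZ)), Z))))
  step 10: S(S(S(add(S(add(SSZ, mul(Z, SSSZ))), Z))))
  step 11: S(S(S(S(add(add(SSZ, mul(Z, SSSZ)), Z)))))
  step 12: S(S(S(S(add(S(add(SZ, mul(Z, SSSZ))), Z)))))
  step 13: S(S(S(S(S(add(add(SZ, mul(Z, SSSZ)), Z))))))
  step 14: S(S(S(S(S(add(S(add(Z, mul(Z, SSSZ))), Z))))))
  step 15: S(S(S(S(S(S(add(add(Z, mul(Z, SSSZ)), Z)))))))
  step 16: S(S(S(S(S(S(add(mul(Z, SSSZ), Z)))))))
  step 17: S(S(S(S(S(S(add(Z, Z)))))))
  step 18: S^6(Z)

Term B:
  start: mul(add(Z, SSSZ), mul(SZ, add(SSZ, Z)))
  step 1: mul(SSSZ, mul(SZ, add(SSZ, Z)))
  step 2: add(mul(SZ, add(SSZ, Z)), mul(SSZ, mul(SZ, add(SSZ, Z))))
  step 3: add(add(add(SSZ, Z), mul(Z, add(SSZ, Z))), mul(SSZ, mul(SZ, add(SSZ, Z))))
  step 4: add(add(S(add(SZ, Z)), mul(Z, add(SSZ, Z))), mul(SSZ, mul(SZ, add(SSZ, Z))))
  step 5: add(S(add(add(SZ, Z), mul(Z, add(SSZ, Z)))), mul(SSZ, mul(SZ, add(SSZ, Z))))
  step 6: S(add(add(add(SZ, Z), mul(Z, add(SSZ, Z))), mul(SSZ, mul(SZ, add(SSZ, Z)))))
  step 7: S(add(add(S(add(Z, Z)), mul(Z, add(SSZ, Z))), mul(SSZ, mul(SZ, add(SSZ, Z)))))
  step 8: S(add(S(add(add(Z, Z), mul(Z, add(SSZ, Z)))), mul(SSZ, mul(SZ, add(SSZ, Z)))))
  step 9: S(S(add(add(add(Z, Z), mul(Z, add(SSZ, Z))), mul(SSZ, mul(SZ, add(SSZ, Z))))))
  step 10: S(S(add(add(Z, mul(Z, add(SSZ, Z))), mul(SSZ, mul(SZ, add(SSZ, Z))))))
  step 11: S(S(add(mul(Z, add(SSZ, Z)), mul(SSZ, mul(SZ, add(SSZ, Z))))))
  step 12: S(S(add(Z, mul(SSZ, mul(SZ, add(SSZ, Z))))))
  step 13: S(S(mul(SSZ, mul(SZ, add(SSZ, Z)))))
  step 14: S(S(add(mul(SZ, add(SSZ, Z)), mul(SZ, mul(SZ, add(SSZ, Z))))))
  step 15: S(S(add(add(add(SSZ, Z), mul(Z, add(SSZ, Z))), mul(SZ, mul(SZ, add(SSZ, Z))))))
  step 16: S(S(add(add(S(add(SZ, Z)), mul(Z, add(SSZ, Z))), mul(SZ, mul(SZ, add(SSZ, Z))))))
  step 17: S(S(add(S(add(add(SZ, Z), mul(Z, add(SSZ, Z)))), mul(SZ, mul(SZ, add(SSZ, Z))))))
  step 18: S(S(S(add(add(add(SZ, Z), mul(Z, add(SSZ, Z))), mul(SZ, mul(SZ, add(SSZ, Z)))))))
  step 19: S(S(S(add(add(S(add(Z, Z)), mul(Z, add(SSZ, Z))), mul(SZ, mul(SZ, add(SSZ, Z)))))))
  step 20: S(S(S(add(S(add(add(Z, Z), mul(Z, add(SSZ, Z)))), mul(SZ, mul(SZ, add(SSZ, Z)))))))
  step 21: S(S(S(S(add(add(add(Z, Z), mul(Z, add(SSZ, Z))), mul(SZ, mul(SZ, add(SSZ, Z))))))))
  step 22: S(S(S(S(add(add(Z, mul(Z, add(SSZ, Z))), mul(SZ, mul(SZ, add(SSZ, Z))))))))
  step 23: S(S(S(S(add(mul(Z, add(SSZ, Z)), mul(SZ, mul(SZ, add(SSZ, Z))))))))
  step 24: S(S(S(S(add(Z, mul(SZ, mul(SZ, add(SSZ, Z))))))))
  step 25: S(S(S(S(mul(SZ, mul(SZ, add(SSZ, Z)))))))
  step 26: S(S(S(S(add(mul(SZ, add(SSZ, Z)), mul(Z, mul(SZ, add(SSZ, Z))))))))
  step 27: S(S(S(S(add(add(add(SSZ, Z), mul(Z, add(SSZ, Z))), mul(Z, mul(SZ, add(SSZ, Z))))))))
  step 28: S(S(S(S(add(add(S(add(SZ, Z)), mul(Z, add(SSZ, Z))), mul(Z, mul(SZ, add(SSZ, Z))))))))
  step 29: S(S(S(S(add(S(add(add(SZ, Z), mul(Z, add(SSZ, Z)))), mul(Z, mul(SZ, add(SSZ, Z))))))))
  step 30: S(S(S(S(S(add(add(add(SZ, Z), mul(Z, add(SSZ, Z))), mul(Z, mul(SZ, add(SSZ, Z)))))))))
  step 31: S(S(S(S(S(add(add(S(add(Z, Z)), mul(Z, add(SSZ, Z))), mul(Z, mul(SZ, add(SSZ, Z)))))))))
  step 32: S(S(S(S(S(add(S(add(add(Z, Z), mul(Z, add(SSZ, Z)))), mul(Z, mul(SZ, add(SSZ, Z)))))))))
  step 33: S(S(S(S(S(S(add(add(add(Z, Z), mul(Z, add(SSZ, Z))), mul(Z, mul(SZ, add(SSZ, Z))))))))))
  step 34: S(S(S(S(S(S(add(add(Z, mul(Z, add(SSZ, Z))), mul(Z, mul(SZ, add(SSZ, Z))))))))))
  step 35: S(S(S(S(S(S(add(mul(Z, add(SSZ, Z)), mul(Z, mul(SZ, add(SSZ, Z))))))))))
  step 36: S(S(S(S(S(S(add(Z, mul(Z, mul(SZ, add(SSZ, Z))))))))))
  step 37: S(S(S(S(S(S(mul(Z, mul(SZ, add(SSZ, Z)))))))))
  step 38: S^6(Z)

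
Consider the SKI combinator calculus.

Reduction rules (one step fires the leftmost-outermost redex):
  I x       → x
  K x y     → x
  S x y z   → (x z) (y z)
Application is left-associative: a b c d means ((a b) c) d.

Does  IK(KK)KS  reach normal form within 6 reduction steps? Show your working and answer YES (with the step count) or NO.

  start: IK(KK)KS
  [1] K(KK)KS
  [2] KKS
  [3] K

Answer: YES — reaches normal form K in 3 ≤ 6 steps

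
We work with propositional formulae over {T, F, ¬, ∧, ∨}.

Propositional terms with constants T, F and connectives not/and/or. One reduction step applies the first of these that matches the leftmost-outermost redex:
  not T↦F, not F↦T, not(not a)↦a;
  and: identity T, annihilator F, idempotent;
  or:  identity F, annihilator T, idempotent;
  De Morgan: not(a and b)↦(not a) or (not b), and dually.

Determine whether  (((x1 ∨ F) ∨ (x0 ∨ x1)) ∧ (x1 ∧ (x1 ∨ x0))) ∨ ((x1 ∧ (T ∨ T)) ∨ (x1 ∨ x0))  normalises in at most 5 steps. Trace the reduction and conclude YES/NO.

Answer: YES — reaches normal form ((x1 ∨ (x0 ∨ x1)) ∧ (x1 ∧ (x1 ∨ x0))) ∨ (x1 ∨ (x1 ∨ x0)) in 3 ≤ 5 steps

Working:
  start: (((x1 ∨ F) ∨ (x0 ∨ x1)) ∧ (x1 ∧ (x1 ∨ x0))) ∨ ((x1 ∧ (T ∨ T)) ∨ (x1 ∨ x0))
  →1  ((x1 ∨ (x0 ∨ x1)) ∧ (x1 ∧ (x1 ∨ x0))) ∨ ((x1 ∧ (T ∨ T)) ∨ (x1 ∨ x0))
  →2  ((x1 ∨ (x0 ∨ x1)) ∧ (x1 ∧ (x1 ∨ x0))) ∨ ((x1 ∧ T) ∨ (x1 ∨ x0))
  →3  ((x1 ∨ (x0 ∨ x1)) ∧ (x1 ∧ (x1 ∨ x0))) ∨ (x1 ∨ (x1 ∨ x0))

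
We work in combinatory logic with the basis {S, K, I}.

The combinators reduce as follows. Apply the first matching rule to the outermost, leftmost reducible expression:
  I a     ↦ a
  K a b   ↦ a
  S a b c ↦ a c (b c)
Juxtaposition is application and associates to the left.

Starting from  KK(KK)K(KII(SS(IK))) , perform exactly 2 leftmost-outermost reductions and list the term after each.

  start: KK(KK)K(KII(SS(IK)))
  [1] KK(KII(SS(IK)))
  [2] K

Answer: after 2 steps: K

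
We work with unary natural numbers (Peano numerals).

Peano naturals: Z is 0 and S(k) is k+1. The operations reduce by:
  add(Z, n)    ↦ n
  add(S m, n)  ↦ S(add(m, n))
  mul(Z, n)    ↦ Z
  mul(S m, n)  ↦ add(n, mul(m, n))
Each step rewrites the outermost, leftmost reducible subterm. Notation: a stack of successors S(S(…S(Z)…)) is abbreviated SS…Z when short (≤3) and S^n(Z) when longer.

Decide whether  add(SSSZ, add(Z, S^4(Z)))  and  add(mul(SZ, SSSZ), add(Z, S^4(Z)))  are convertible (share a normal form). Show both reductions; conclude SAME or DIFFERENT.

Answer: SAME — A ⇓ S^7(Z), B ⇓ S^7(Z)

Reduction:
Term A:
  start: add(SSSZ, add(Z, S^4(Z)))
  [1] S(add(SSZ, add(Z, S^4(Z))))
  [2] S(S(add(SZ, add(Z, S^4(Z)))))
  [3] S(S(S(add(Z, add(Z, S^4(Z))))))
  [4] S(S(S(add(Z, S^4(Z)))))
  [5] S^7(Z)

Term B:
  start: add(mul(SZ, SSSZ), add(Z, S^4(Z)))
  [1] add(add(SSSZ, mul(Z, SSSZ)), add(Z, S^4(Z)))
  [2] add(S(add(SSZ, mul(Z, SSSZ))), add(Z, S^4(Z)))
  [3] S(add(add(SSZ, mul(Z, SSSZ)), add(Z, S^4(Z))))
  [4] S(add(S(add(SZ, mul(Z, SSSZ))), add(Z, S^4(Z))))
  [5] S(S(add(add(SZ, mul(Z, SSSZ)), add(Z, S^4(Z)))))
  [6] S(S(add(S(add(Z, mul(Z, SSSZ))), add(Z, S^4(Z)))))
  [7] S(S(S(add(add(Z, mul(Z, SSSZ)), add(Z, S^4(Z))))))
  [8] S(S(S(add(mul(Z, SSSZ), add(Z, S^4(Z))))))
  [9] S(S(S(add(Z, add(Z, S^4(Z))))))
  [10] S(S(S(add(Z, S^4(Z)))))
  [11] S^7(Z)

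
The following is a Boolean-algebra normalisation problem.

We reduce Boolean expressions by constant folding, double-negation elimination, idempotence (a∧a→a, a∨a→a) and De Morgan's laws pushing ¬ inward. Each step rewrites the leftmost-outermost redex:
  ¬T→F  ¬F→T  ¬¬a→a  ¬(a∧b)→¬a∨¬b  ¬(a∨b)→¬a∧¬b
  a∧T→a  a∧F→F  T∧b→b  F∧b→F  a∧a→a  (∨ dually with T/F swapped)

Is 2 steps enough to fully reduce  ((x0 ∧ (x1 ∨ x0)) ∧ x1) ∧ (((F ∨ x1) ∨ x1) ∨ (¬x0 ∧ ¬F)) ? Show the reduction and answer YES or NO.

Answer: NO — after 2 steps the term is ((x0 ∧ (x1 ∨ x0)) ∧ x1) ∧ (x1 ∨ (¬x0 ∧ ¬F)), not yet normal

Derivation:
  start: ((x0 ∧ (x1 ∨ x0)) ∧ x1) ∧ (((F ∨ x1) ∨ x1) ∨ (¬x0 ∧ ¬F))
  step 1: ((x0 ∧ (x1 ∨ x0)) ∧ x1) ∧ ((x1 ∨ x1) ∨ (¬x0 ∧ ¬F))
  step 2: ((x0 ∧ (x1 ∨ x0)) ∧ x1) ∧ (x1 ∨ (¬x0 ∧ ¬F))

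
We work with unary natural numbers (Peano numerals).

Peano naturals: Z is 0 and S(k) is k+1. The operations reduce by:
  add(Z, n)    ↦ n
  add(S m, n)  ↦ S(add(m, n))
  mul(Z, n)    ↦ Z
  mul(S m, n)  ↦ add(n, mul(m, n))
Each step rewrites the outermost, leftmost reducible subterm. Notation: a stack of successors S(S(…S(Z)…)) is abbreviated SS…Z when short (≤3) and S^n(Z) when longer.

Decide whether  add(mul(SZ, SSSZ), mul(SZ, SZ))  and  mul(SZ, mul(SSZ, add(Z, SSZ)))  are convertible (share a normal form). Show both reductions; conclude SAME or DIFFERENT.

Term A:
  start: add(mul(SZ, SSSZ), mul(SZ, SZ))
  step 1: add(add(SSSZ, mul(Z, SSSZ)), mul(SZ, SZ))
  step 2: add(S(add(SSZ, mul(Z, SSSZ))), mul(SZ, SZ))
  step 3: S(add(add(SSZ, mul(Z, SSSZ)), mul(SZ, SZ)))
  step 4: S(add(S(add(SZ, mul(Z, SSSZ))), mul(SZ, SZ)))
  step 5: S(S(add(add(SZ, mul(Z, SSSZ)), mul(SZ, SZ))))
  step 6: S(S(add(S(add(Z, mul(Z, SSSZ))), mul(SZ, SZ))))
  step 7: S(S(S(add(add(Z, mul(Z, SSSZ)), mul(SZ, SZ)))))
  step 8: S(S(S(add(mul(Z, SSSZ), mul(SZ, SZ)))))
  step 9: S(S(S(add(Z, mul(SZ, SZ)))))
  step 10: S(S(S(mul(SZ, SZ))))
  step 11: S(S(S(add(SZ, mul(Z, SZ)))))
  step 12: S(S(S(S(add(Z, mul(Z, SZ))))))
  step 13: S(S(S(S(mul(Z, SZ)))))
  step 14: S^4(Z)

Term B:
  start: mul(SZ, mul(SSZ, add(Z, SSZ)))
  step 1: add(mul(SSZ, add(Z, SSZ)), mul(Z, mul(SSZ, add(Z, SSZ))))
  step 2: add(add(add(Z, SSZ), mul(SZ, add(Z, SSZ))), mul(Z, mul(SSZ, add(Z, SSZ))))
  step 3: add(add(SSZ, mul(SZ, add(Z, SSZ))), mul(Z, mul(SSZ, add(Z, SSZ))))
  step 4: add(S(add(SZ, mul(SZ, add(Z, SSZ)))), mul(Z, mul(SSZ, add(Z, SSZ))))
  step 5: S(add(add(SZ, mul(SZ, add(Z, SSZ))), mul(Z, mul(SSZ, add(Z, SSZ)))))
  step 6: S(add(S(add(Z, mul(SZ, add(Z, SSZ)))), mul(Z, mul(SSZ, add(Z, SSZ)))))
  step 7: S(S(add(add(Z, mul(SZ, add(Z, SSZ))), mul(Z, mul(SSZ, add(Z, SSZ))))))
  step 8: S(S(add(mul(SZ, add(Z, SSZ)), mul(Z, mul(SSZ, add(Z, SSZ))))))
  step 9: S(S(add(add(add(Z, SSZ), mul(Z, add(Z, SSZ))), mul(Z, mul(SSZ, add(Z, SSZ))))))
  step 10: S(S(add(add(SSZ, mul(Z, add(Z, SSZ))), mul(Z, mul(SSZ, add(Z, SSZ))))))
  step 11: S(S(add(S(add(SZ, mul(Z, add(Z, SSZ)))), mul(Z, mul(SSZ, add(Z, SSZ))))))
  step 12: S(S(S(add(add(SZ, mul(Z, add(Z, SSZ))), mul(Z, mul(SSZ, add(Z, SSZ)))))))
  step 13: S(S(S(add(S(add(Z, mul(Z, add(Z, SSZ)))), mul(Z, mul(SSZ, add(Z, SSZ)))))))
  step 14: S(S(S(S(add(add(Z, mul(Z, add(Z, SSZ))), mul(Z, mul(SSZ, add(Z, SSZ))))))))
  step 15: S(S(S(S(add(mul(Z, add(Z, SSZ)), mul(Z, mul(SSZ, add(Z, SSZ))))))))
  step 16: S(S(S(S(add(Z, mul(Z, mul(SSZ, add(Z, SSZ))))))))
  step 17: S(S(S(S(mul(Z, mul(SSZ, add(Z, SSZ)))))))
  step 18: S^4(Z)

Answer: SAME — A ⇓ S^4(Z), B ⇓ S^4(Z)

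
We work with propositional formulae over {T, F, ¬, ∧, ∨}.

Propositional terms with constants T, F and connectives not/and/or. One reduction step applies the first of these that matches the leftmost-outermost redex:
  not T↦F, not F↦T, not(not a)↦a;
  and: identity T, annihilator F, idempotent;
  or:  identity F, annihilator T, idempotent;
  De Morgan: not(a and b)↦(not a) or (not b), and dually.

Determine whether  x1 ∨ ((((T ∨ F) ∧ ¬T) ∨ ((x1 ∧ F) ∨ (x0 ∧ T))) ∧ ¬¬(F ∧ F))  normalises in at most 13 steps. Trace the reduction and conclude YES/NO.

Answer: YES — reaches normal form x1 in 11 ≤ 13 steps

Reduction:
  start: x1 ∨ ((((T ∨ F) ∧ ¬T) ∨ ((x1 ∧ F) ∨ (x0 ∧ T))) ∧ ¬¬(F ∧ F))
  step 1: x1 ∨ (((T ∧ ¬T) ∨ ((x1 ∧ F) ∨ (x0 ∧ T))) ∧ ¬¬(F ∧ F))
  step 2: x1 ∨ ((¬T ∨ ((x1 ∧ F) ∨ (x0 ∧ T))) ∧ ¬¬(F ∧ F))
  step 3: x1 ∨ ((F ∨ ((x1 ∧ F) ∨ (x0 ∧ T))) ∧ ¬¬(F ∧ F))
  step 4: x1 ∨ (((x1 ∧ F) ∨ (x0 ∧ T)) ∧ ¬¬(F ∧ F))
  step 5: x1 ∨ ((F ∨ (x0 ∧ T)) ∧ ¬¬(F ∧ F))
  step 6: x1 ∨ ((x0 ∧ T) ∧ ¬¬(F ∧ F))
  step 7: x1 ∨ (x0 ∧ ¬¬(F ∧ F))
  step 8: x1 ∨ (x0 ∧ (F ∧ F))
  step 9: x1 ∨ (x0 ∧ F)
  step 10: x1 ∨ F
  step 11: x1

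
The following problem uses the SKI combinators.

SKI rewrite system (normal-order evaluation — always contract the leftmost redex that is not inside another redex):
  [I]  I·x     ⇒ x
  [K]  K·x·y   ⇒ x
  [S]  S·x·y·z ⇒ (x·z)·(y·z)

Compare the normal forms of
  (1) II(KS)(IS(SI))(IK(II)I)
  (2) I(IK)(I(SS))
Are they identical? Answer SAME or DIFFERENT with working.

Term A:
  start: II(KS)(IS(SI))(IK(II)I)
  step 1: I(KS)(IS(SI))(IK(II)I)
  step 2: KS(IS(SI))(IK(II)I)
  step 3: S(IK(II)I)
  step 4: S(K(II)I)
  step 5: S(II)
  step 6: SI

Term B:
  start: I(IK)(I(SS))
  step 1: IK(I(SS))
  step 2: K(I(SS))
  step 3: K(SS)

Answer: DIFFERENT — A ⇓ SI, B ⇓ K(SS)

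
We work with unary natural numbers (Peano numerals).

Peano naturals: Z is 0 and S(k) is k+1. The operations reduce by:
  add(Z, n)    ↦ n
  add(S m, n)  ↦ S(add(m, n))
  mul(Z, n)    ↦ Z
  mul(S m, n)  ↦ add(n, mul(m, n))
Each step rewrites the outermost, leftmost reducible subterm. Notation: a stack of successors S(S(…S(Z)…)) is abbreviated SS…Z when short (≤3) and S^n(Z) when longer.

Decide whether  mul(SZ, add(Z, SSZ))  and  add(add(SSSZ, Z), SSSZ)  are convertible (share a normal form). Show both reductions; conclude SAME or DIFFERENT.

Answer: DIFFERENT — A ⇓ SSZ, B ⇓ S^6(Z)

Derivation:
Term A:
  start: mul(SZ, add(Z, SSZ))
  →1  add(add(Z, SSZ), mul(Z, add(Z, SSZ)))
  →2  add(SSZ, mul(Z, add(Z, SSZ)))
  →3  S(add(SZ, mul(Z, add(Z, SSZ))))
  →4  S(S(add(Z, mul(Z, add(Z, SSZ)))))
  →5  S(S(mul(Z, add(Z, SSZ))))
  →6  SSZ

Term B:
  start: add(add(SSSZ, Z), SSSZ)
  →1  add(S(add(SSZ, Z)), SSSZ)
  →2  S(add(add(SSZ, Z), SSSZ))
  →3  S(add(S(add(SZ, Z)), SSSZ))
  →4  S(S(add(add(SZ, Z), SSSZ)))
  →5  S(S(add(S(add(Z, Z)), SSSZ)))
  →6  S(S(S(add(add(Z, Z), SSSZ))))
  →7  S(S(S(add(Z, SSSZ))))
  →8  S^6(Z)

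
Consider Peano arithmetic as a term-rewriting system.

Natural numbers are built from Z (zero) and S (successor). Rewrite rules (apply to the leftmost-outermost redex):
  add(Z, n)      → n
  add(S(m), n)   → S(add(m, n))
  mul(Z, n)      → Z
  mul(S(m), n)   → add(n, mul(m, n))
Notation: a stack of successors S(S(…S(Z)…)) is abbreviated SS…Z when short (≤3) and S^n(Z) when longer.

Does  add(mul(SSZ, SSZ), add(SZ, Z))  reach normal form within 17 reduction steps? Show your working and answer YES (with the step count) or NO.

  start: add(mul(SSZ, SSZ), add(SZ, Z))
  →1  add(add(SSZ, mul(SZ, SSZ)), add(SZ, Z))
  →2  add(S(add(SZ, mul(SZ, SSZ))), add(SZ, Z))
  →3  S(add(add(SZ, mul(SZ, SSZ)), add(SZ, Z)))
  →4  S(add(S(add(Z, mul(SZ, SSZ))), add(SZ, Z)))
  →5  S(S(add(add(Z, mul(SZ, SSZ)), add(SZ, Z))))
  →6  S(S(add(mul(SZ, SSZ), add(SZ, Z))))
  →7  S(S(add(add(SSZ, mul(Z, SSZ)), add(SZ, Z))))
  →8  S(S(add(S(add(SZ, mul(Z, SSZ))), add(SZ, Z))))
  →9  S(S(S(add(add(SZ, mul(Z, SSZ)), add(SZ, Z)))))
  →10  S(S(S(add(S(add(Z, mul(Z, SSZ))), add(SZ, Z)))))
  →11  S(S(S(S(add(add(Z, mul(Z, SSZ)), add(SZ, Z))))))
  →12  S(S(S(S(add(mul(Z, SSZ), add(SZ, Z))))))
  →13  S(S(S(S(add(Z, add(SZ, Z))))))
  →14  S(S(S(S(add(SZ, Z)))))
  →15  S(S(S(S(S(add(Z, Z))))))
  →16  S^5(Z)

Answer: YES — reaches normal form S^5(Z) in 16 ≤ 17 steps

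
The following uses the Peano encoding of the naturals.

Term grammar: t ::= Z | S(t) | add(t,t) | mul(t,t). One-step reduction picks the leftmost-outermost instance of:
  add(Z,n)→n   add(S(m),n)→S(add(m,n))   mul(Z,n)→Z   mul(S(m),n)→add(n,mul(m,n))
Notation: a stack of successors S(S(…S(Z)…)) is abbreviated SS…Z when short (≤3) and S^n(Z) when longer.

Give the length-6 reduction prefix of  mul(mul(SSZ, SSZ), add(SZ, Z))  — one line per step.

Answer: after 6 steps: S(add(Z, mul(add(SZ, mul(SZ, SSZ)), add(SZ, Z))))

Working:
  start: mul(mul(SSZ, SSZ), add(SZ, Z))
  [1] mul(add(SSZ, mul(SZ, SSZ)), add(SZ, Z))
  [2] mul(S(add(SZ, mul(SZ, SSZ))), add(SZ, Z))
  [3] add(add(SZ, Z), mul(add(SZ, mul(SZ, SSZ)), add(SZ, Z)))
  [4] add(S(add(Z, Z)), mul(add(SZ, mul(SZ, SSZ)), add(SZ, Z)))
  [5] S(add(add(Z, Z), mul(add(SZ, mul(SZ, SSZ)), add(SZ, Z))))
  [6] S(add(Z, mul(add(SZ, mul(SZ, SSZ)), add(SZ, Z))))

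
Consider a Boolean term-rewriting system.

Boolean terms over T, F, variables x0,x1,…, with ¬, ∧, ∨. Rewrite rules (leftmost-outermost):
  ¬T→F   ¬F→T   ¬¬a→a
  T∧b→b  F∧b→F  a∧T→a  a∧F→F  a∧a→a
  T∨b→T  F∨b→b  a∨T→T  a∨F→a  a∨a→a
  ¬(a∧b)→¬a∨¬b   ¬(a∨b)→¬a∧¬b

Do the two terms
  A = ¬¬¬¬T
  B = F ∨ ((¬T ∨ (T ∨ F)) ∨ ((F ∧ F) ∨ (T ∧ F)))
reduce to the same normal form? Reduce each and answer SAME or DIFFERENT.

Term A:
  start: ¬¬¬¬T
  [1] ¬¬T
  [2] T

Term B:
  start: F ∨ ((¬T ∨ (T ∨ F)) ∨ ((F ∧ F) ∨ (T ∧ F)))
  [1] (¬T ∨ (T ∨ F)) ∨ ((F ∧ F) ∨ (T ∧ F))
  [2] (F ∨ (T ∨ F)) ∨ ((F ∧ F) ∨ (T ∧ F))
  [3] (T ∨ F) ∨ ((F ∧ F) ∨ (T ∧ F))
  [4] T ∨ ((F ∧ F) ∨ (T ∧ F))
  [5] T

Answer: SAME — A ⇓ T, B ⇓ T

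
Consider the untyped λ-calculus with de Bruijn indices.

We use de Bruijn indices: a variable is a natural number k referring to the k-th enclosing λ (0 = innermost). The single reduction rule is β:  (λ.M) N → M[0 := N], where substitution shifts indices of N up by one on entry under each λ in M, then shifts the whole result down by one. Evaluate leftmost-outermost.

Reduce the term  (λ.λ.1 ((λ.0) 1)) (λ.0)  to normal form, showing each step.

Answer: normal form = λ.λ.0  (in 3 steps)

Derivation:
  start: (λ.λ.1 ((λ.0) 1)) (λ.0)
  [1] λ.(λ.0) ((λ.0) (λ.0))
  [2] λ.(λ.0) (λ.0)
  [3] λ.λ.0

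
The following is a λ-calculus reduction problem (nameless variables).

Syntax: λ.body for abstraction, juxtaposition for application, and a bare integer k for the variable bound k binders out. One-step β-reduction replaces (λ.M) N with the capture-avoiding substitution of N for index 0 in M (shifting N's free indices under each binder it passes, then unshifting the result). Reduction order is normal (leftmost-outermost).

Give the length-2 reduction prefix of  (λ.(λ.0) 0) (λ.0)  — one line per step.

  start: (λ.(λ.0) 0) (λ.0)
  [1] (λ.0) (λ.0)
  [2] λ.0

Answer: after 2 steps: λ.0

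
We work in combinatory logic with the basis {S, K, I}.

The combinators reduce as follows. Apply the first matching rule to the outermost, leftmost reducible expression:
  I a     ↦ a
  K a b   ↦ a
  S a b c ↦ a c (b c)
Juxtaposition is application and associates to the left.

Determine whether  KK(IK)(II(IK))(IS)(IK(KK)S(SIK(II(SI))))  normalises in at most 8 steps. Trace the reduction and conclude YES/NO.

Answer: YES — reaches normal form KK in 8 ≤ 8 steps

Working:
  start: KK(IK)(II(IK))(IS)(IK(KK)S(SIK(II(SI))))
  step 1: K(II(IK))(IS)(IK(KK)S(SIK(II(SI))))
  step 2: II(IK)(IK(KK)S(SIK(II(SI))))
  step 3: I(IK)(IK(KK)S(SIK(II(SI))))
  step 4: IK(IK(KK)S(SIK(II(SI))))
  step 5: K(IK(KK)S(SIK(II(SI))))
  step 6: K(K(KK)S(SIK(II(SI))))
  step 7: K(KK(SIK(II(SI))))
  step 8: KK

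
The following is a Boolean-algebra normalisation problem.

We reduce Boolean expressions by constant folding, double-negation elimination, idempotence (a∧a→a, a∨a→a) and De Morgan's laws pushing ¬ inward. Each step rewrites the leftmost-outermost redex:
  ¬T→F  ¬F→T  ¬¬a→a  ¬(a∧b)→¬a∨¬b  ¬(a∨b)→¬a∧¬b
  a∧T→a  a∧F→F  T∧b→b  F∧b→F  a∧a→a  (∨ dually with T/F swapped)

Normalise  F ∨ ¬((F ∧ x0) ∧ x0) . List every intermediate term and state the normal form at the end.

Answer: normal form = T  (in 6 steps)

Reduction:
  start: F ∨ ¬((F ∧ x0) ∧ x0)
  [1] ¬((F ∧ x0) ∧ x0)
  [2] ¬(F ∧ x0) ∨ ¬x0
  [3] (¬F ∨ ¬x0) ∨ ¬x0
  [4] (T ∨ ¬x0) ∨ ¬x0
  [5] T ∨ ¬x0
  [6] T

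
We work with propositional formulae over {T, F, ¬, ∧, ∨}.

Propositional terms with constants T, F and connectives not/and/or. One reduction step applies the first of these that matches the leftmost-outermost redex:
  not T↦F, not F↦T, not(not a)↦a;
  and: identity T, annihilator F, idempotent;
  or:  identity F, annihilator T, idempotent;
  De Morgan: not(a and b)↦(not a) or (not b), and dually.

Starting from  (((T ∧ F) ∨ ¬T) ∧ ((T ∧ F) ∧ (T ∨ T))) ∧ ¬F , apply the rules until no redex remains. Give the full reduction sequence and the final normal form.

Answer: normal form = F  (in 5 steps)

Working:
  start: (((T ∧ F) ∨ ¬T) ∧ ((T ∧ F) ∧ (T ∨ T))) ∧ ¬F
  step 1: ((F ∨ ¬T) ∧ ((T ∧ F) ∧ (T ∨ T))) ∧ ¬F
  step 2: (¬T ∧ ((T ∧ F) ∧ (T ∨ T))) ∧ ¬F
  step 3: (F ∧ ((T ∧ F) ∧ (T ∨ T))) ∧ ¬F
  step 4: F ∧ ¬F
  step 5: F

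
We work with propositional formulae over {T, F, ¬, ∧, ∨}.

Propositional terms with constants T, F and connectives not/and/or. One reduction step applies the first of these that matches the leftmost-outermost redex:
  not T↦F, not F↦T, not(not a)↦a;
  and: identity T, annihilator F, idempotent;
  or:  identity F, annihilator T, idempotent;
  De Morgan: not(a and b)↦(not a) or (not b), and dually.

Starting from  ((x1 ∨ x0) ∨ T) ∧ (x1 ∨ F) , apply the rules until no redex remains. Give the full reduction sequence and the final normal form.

  start: ((x1 ∨ x0) ∨ T) ∧ (x1 ∨ F)
  step 1: T ∧ (x1 ∨ F)
  step 2: x1 ∨ F
  step 3: x1

Answer: normal form = x1  (in 3 steps)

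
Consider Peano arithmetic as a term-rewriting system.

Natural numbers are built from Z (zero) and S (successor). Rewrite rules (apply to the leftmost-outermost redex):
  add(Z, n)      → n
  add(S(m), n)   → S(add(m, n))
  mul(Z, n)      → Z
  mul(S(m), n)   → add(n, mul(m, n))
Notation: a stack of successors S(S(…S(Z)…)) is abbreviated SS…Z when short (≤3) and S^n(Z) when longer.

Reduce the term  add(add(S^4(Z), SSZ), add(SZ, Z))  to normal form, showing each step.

Answer: normal form = S^7(Z)  (in 14 steps)

Derivation:
  start: add(add(S^4(Z), SSZ), add(SZ, Z))
  [1] add(S(add(SSSZ, SSZ)), add(SZ, Z))
  [2] S(add(add(SSSZ, SSZ), add(SZ, Z)))
  [3] S(add(S(add(SSZ, SSZ)), add(SZ, Z)))
  [4] S(S(add(add(SSZ, SSZ), add(SZ, Z))))
  [5] S(S(add(S(add(SZ, SSZ)), add(SZ, Z))))
  [6] S(S(S(add(add(SZ, SSZ), add(SZ, Z)))))
  [7] S(S(S(add(S(add(Z, SSZ)), add(SZ, Z)))))
  [8] S(S(S(S(add(add(Z, SSZ), add(SZ, Z))))))
  [9] S(S(S(S(add(SSZ, add(SZ, Z))))))
  [10] S(S(S(S(S(add(SZ, add(SZ, Z)))))))
  [11] S(S(S(S(S(S(add(Z, add(SZ, Z))))))))
  [12] S(S(S(S(S(S(add(SZ, Z)))))))
  [13] S(S(S(S(S(S(S(add(Z, Z))))))))
  [14] S^7(Z)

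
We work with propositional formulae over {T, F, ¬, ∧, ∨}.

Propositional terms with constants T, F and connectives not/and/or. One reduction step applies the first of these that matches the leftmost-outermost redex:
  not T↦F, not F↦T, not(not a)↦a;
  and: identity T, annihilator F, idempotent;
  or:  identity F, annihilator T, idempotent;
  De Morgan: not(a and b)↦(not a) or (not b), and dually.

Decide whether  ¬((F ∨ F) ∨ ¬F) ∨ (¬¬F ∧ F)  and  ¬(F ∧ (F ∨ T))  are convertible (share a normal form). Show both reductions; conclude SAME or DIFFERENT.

Term A:
  start: ¬((F ∨ F) ∨ ¬F) ∨ (¬¬F ∧ F)
  [1] (¬(F ∨ F) ∧ ¬¬F) ∨ (¬¬F ∧ F)
  [2] ((¬F ∧ ¬F) ∧ ¬¬F) ∨ (¬¬F ∧ F)
  [3] (¬F ∧ ¬¬F) ∨ (¬¬F ∧ F)
  [4] (T ∧ ¬¬F) ∨ (¬¬F ∧ F)
  [5] ¬¬F ∨ (¬¬F ∧ F)
  [6] F ∨ (¬¬F ∧ F)
  [7] ¬¬F ∧ F
  [8] F

Term B:
  start: ¬(F ∧ (F ∨ T))
  [1] ¬F ∨ ¬(F ∨ T)
  [2] T ∨ ¬(F ∨ T)
  [3] T

Answer: DIFFERENT — A ⇓ F, B ⇓ T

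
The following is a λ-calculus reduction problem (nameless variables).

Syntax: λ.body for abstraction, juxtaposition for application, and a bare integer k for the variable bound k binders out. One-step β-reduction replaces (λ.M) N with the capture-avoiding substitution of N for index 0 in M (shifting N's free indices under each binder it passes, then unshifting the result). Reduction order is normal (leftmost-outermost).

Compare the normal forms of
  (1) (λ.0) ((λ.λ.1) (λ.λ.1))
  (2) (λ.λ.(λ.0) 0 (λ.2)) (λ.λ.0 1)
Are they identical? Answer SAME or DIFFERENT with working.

Answer: DIFFERENT — A ⇓ λ.λ.λ.1, B ⇓ λ.0 (λ.λ.λ.0 1)

Working:
Term A:
  start: (λ.0) ((λ.λ.1) (λ.λ.1))
  [1] (λ.λ.1) (λ.λ.1)
  [2] λ.λ.λ.1

Term B:
  start: (λ.λ.(λ.0) 0 (λ.2)) (λ.λ.0 1)
  [1] λ.(λ.0) 0 (λ.λ.λ.0 1)
  [2] λ.0 (λ.λ.λ.0 1)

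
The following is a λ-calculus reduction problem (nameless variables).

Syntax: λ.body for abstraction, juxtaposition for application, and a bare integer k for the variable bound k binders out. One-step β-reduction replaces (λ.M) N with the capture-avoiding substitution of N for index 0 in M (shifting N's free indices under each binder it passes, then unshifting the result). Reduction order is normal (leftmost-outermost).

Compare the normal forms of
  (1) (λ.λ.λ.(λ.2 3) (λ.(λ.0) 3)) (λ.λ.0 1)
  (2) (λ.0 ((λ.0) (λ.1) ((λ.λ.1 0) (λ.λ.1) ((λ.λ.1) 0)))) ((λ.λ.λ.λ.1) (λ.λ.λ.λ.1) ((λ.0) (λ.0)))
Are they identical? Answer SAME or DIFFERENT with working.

Term A:
  start: (λ.λ.λ.(λ.2 3) (λ.(λ.0) 3)) (λ.λ.0 1)
  →1  λ.λ.(λ.2 (λ.λ.0 1)) (λ.(λ.0) (λ.λ.0 1))
  →2  λ.λ.1 (λ.λ.0 1)

Term B:
  start: (λ.0 ((λ.0) (λ.1) ((λ.λ.1 0) (λ.λ.1) ((λ.λ.1) 0)))) ((λ.λ.λ.λ.1) (λ.λ.λ.λ.1) ((λ.0) (λ.0)))
  →1  (λ.λ.λ.λ.1) (λ.λ.λ.λ.1) ((λ.0) (λ.0)) ((λ.0) (λ.(λ.λ.λ.λ.1) (λ.λ.λ.λ.1) ((λ.0) (λ.0))) ((λ.λ.1 0) (λ.λ.1) ((λ.λ.1) ((λ.λ.λ.λ.1) (λ.λ.λ.λ.1) ((λ.0) (λ.0))))))
  →2  (λ.λ.λ.1) ((λ.0) (λ.0)) ((λ.0) (λ.(λ.λ.λ.λ.1) (λ.λ.λ.λ.1) ((λ.0) (λ.0))) ((λ.λ.1 0) (λ.λ.1) ((λ.λ.1) ((λ.λ.λ.λ.1) (λ.λ.λ.λ.1) ((λ.0) (λ.0))))))
  →3  (λ.λ.1) ((λ.0) (λ.(λ.λ.λ.λ.1) (λ.λ.λ.λ.1) ((λ.0) (λ.0))) ((λ.λ.1 0) (λ.λ.1) ((λ.λ.1) ((λ.λ.λ.λ.1) (λ.λ.λ.λ.1) ((λ.0) (λ.0))))))
  →4  λ.(λ.0) (λ.(λ.λ.λ.λ.1) (λ.λ.λ.λ.1) ((λ.0) (λ.0))) ((λ.λ.1 0) (λ.λ.1) ((λ.λ.1) ((λ.λ.λ.λ.1) (λ.λ.λ.λ.1) ((λ.0) (λ.0)))))
  →5  λ.(λ.(λ.λ.λ.λ.1) (λ.λ.λ.λ.1) ((λ.0) (λ.0))) ((λ.λ.1 0) (λ.λ.1) ((λ.λ.1) ((λ.λ.λ.λ.1) (λ.λ.λ.λ.1) ((λ.0) (λ.0)))))
  →6  λ.(λ.λ.λ.λ.1) (λ.λ.λ.λ.1) ((λ.0) (λ.0))
  →7  λ.(λ.λ.λ.1) ((λ.0) (λ.0))
  →8  λ.λ.λ.1

Answer: DIFFERENT — A ⇓ λ.λ.1 (λ.λ.0 1), B ⇓ λ.λ.λ.1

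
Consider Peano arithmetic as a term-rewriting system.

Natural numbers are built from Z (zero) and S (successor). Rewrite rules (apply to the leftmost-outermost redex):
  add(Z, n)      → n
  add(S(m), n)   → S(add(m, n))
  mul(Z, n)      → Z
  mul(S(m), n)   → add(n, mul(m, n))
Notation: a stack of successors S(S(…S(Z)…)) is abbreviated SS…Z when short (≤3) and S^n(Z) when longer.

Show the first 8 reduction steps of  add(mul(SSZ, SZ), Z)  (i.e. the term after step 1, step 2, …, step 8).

  start: add(mul(SSZ, SZ), Z)
  →1  add(add(SZ, mul(SZ, SZ)), Z)
  →2  add(S(add(Z, mul(SZ, SZ))), Z)
  →3  S(add(add(Z, mul(SZ, SZ)), Z))
  →4  S(add(mul(SZ, SZ), Z))
  →5  S(add(add(SZ, mul(Z, SZ)), Z))
  →6  S(add(S(add(Z, mul(Z, SZ))), Z))
  →7  S(S(add(add(Z, mul(Z, SZ)), Z)))
  →8  S(S(add(mul(Z, SZ), Z)))

Answer: after 8 steps: S(S(add(mul(Z, SZ), Z)))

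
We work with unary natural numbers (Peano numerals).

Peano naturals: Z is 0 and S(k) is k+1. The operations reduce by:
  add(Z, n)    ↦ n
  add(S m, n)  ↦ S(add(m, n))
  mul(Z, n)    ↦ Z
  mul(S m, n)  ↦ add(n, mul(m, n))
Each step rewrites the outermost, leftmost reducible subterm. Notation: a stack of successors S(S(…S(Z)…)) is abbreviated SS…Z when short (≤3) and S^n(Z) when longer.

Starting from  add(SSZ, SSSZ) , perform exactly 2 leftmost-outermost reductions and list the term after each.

  start: add(SSZ, SSSZ)
  step 1: S(add(SZ, SSSZ))
  step 2: S(S(add(Z, SSSZ)))

Answer: after 2 steps: S(S(add(Z, SSSZ)))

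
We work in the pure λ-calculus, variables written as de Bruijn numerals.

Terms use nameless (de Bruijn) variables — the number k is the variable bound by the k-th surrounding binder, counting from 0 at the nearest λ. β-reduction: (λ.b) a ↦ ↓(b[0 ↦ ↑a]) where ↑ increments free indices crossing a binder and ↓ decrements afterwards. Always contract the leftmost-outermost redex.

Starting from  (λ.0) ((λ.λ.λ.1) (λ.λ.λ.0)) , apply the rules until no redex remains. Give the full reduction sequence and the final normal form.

  start: (λ.0) ((λ.λ.λ.1) (λ.λ.λ.0))
  →1  (λ.λ.λ.1) (λ.λ.λ.0)
  →2  λ.λ.1

Answer: normal form = λ.λ.1  (in 2 steps)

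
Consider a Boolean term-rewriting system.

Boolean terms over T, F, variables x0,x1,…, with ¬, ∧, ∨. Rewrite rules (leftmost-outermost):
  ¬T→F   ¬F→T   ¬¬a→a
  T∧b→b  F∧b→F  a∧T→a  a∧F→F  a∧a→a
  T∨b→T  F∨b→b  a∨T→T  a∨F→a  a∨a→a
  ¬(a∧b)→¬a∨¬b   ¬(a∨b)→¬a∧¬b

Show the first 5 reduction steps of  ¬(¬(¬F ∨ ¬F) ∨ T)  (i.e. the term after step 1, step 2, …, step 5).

Answer: after 5 steps: ¬T

Reduction:
  start: ¬(¬(¬F ∨ ¬F) ∨ T)
  step 1: ¬¬(¬F ∨ ¬F) ∧ ¬T
  step 2: (¬F ∨ ¬F) ∧ ¬T
  step 3: ¬F ∧ ¬T
  step 4: T ∧ ¬T
  step 5: ¬T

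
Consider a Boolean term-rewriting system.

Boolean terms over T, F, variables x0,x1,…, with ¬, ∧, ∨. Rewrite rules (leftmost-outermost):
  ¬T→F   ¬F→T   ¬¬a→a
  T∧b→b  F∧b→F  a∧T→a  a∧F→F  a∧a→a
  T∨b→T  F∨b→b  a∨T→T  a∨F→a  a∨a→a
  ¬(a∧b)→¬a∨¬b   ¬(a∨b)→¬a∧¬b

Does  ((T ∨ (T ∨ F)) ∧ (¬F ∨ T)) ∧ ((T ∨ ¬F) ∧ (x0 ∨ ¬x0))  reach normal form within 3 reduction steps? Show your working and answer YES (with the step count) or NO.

Answer: NO — after 3 steps the term is T ∧ ((T ∨ ¬F) ∧ (x0 ∨ ¬x0)), not yet normal

Derivation:
  start: ((T ∨ (T ∨ F)) ∧ (¬F ∨ T)) ∧ ((T ∨ ¬F) ∧ (x0 ∨ ¬x0))
  [1] (T ∧ (¬F ∨ T)) ∧ ((T ∨ ¬F) ∧ (x0 ∨ ¬x0))
  [2] (¬F ∨ T) ∧ ((T ∨ ¬F) ∧ (x0 ∨ ¬x0))
  [3] T ∧ ((T ∨ ¬F) ∧ (x0 ∨ ¬x0))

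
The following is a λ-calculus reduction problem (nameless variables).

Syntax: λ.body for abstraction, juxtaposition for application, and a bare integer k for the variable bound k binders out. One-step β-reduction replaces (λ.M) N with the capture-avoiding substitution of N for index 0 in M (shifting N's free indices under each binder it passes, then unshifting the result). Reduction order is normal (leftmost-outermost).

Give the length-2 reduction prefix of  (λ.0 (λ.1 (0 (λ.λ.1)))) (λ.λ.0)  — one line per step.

  start: (λ.0 (λ.1 (0 (λ.λ.1)))) (λ.λ.0)
  [1] (λ.λ.0) (λ.(λ.λ.0) (0 (λ.λ.1)))
  [2] λ.0

Answer: after 2 steps: λ.0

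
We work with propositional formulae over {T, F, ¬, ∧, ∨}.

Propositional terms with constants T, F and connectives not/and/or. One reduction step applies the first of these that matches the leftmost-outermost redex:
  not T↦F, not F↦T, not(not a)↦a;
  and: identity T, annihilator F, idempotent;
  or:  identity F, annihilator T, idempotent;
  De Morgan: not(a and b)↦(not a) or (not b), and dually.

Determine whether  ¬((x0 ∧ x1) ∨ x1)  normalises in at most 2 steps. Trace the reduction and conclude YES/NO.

Answer: YES — reaches normal form (¬x0 ∨ ¬x1) ∧ ¬x1 in 2 ≤ 2 steps

Reduction:
  start: ¬((x0 ∧ x1) ∨ x1)
  →1  ¬(x0 ∧ x1) ∧ ¬x1
  →2  (¬x0 ∨ ¬x1) ∧ ¬x1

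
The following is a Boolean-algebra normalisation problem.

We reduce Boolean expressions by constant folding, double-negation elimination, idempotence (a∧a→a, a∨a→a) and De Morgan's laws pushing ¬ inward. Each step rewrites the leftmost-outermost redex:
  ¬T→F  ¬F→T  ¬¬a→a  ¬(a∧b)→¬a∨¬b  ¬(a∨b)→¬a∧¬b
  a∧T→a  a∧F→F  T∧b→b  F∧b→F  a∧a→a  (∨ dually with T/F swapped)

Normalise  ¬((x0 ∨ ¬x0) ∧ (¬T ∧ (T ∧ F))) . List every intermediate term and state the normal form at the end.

Answer: normal form = T  (in 7 steps)

Derivation:
  start: ¬((x0 ∨ ¬x0) ∧ (¬T ∧ (T ∧ F)))
  step 1: ¬(x0 ∨ ¬x0) ∨ ¬(¬T ∧ (T ∧ F))
  step 2: (¬x0 ∧ ¬¬x0) ∨ ¬(¬T ∧ (T ∧ F))
  step 3: (¬x0 ∧ x0) ∨ ¬(¬T ∧ (T ∧ F))
  step 4: (¬x0 ∧ x0) ∨ (¬¬T ∨ ¬(T ∧ F))
  step 5: (¬x0 ∧ x0) ∨ (T ∨ ¬(T ∧ F))
  step 6: (¬x0 ∧ x0) ∨ T
  step 7: T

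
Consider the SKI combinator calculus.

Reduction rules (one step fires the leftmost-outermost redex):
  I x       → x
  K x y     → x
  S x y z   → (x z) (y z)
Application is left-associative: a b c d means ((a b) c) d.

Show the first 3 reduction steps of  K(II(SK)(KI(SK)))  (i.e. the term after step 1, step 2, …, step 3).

  start: K(II(SK)(KI(SK)))
  step 1: K(I(SK)(KI(SK)))
  step 2: K(SK(KI(SK)))
  step 3: K(SKI)

Answer: after 3 steps: K(SKI)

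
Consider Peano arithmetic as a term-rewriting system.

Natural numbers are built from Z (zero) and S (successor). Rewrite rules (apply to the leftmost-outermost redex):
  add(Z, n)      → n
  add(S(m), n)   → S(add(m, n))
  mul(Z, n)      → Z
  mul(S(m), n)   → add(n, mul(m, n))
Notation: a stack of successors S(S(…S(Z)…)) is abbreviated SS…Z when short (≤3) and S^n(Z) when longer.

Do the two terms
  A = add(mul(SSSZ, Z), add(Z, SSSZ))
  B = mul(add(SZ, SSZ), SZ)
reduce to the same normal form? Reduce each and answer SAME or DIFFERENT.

Term A:
  start: add(mul(SSSZ, Z), add(Z, SSSZ))
  step 1: add(add(Z, mul(SSZ, Z)), add(Z, SSSZ))
  step 2: add(mul(SSZ, Z), add(Z, SSSZ))
  step 3: add(add(Z, mul(SZ, Z)), add(Z, SSSZ))
  step 4: add(mul(SZ, Z), add(Z, SSSZ))
  step 5: add(add(Z, mul(Z, Z)), add(Z, SSSZ))
  step 6: add(mul(Z, Z), add(Z, SSSZ))
  step 7: add(Z, add(Z, SSSZ))
  step 8: add(Z, SSSZ)
  step 9: SSSZ

Term B:
  start: mul(add(SZ, SSZ), SZ)
  step 1: mul(S(add(Z, SSZ)), SZ)
  step 2: add(SZ, mul(add(Z, SSZ), SZ))
  step 3: S(add(Z, mul(add(Z, SSZ), SZ)))
  step 4: S(mul(add(Z, SSZ), SZ))
  step 5: S(mul(SSZ, SZ))
  step 6: S(add(SZ, mul(SZ, SZ)))
  step 7: S(S(add(Z, mul(SZ, SZ))))
  step 8: S(S(mul(SZ, SZ)))
  step 9: S(S(add(SZ, mul(Z, SZ))))
  step 10: S(S(S(add(Z, mul(Z, SZ)))))
  step 11: S(S(S(mul(Z, SZ))))
  step 12: SSSZ

Answer: SAME — A ⇓ SSSZ, B ⇓ SSSZ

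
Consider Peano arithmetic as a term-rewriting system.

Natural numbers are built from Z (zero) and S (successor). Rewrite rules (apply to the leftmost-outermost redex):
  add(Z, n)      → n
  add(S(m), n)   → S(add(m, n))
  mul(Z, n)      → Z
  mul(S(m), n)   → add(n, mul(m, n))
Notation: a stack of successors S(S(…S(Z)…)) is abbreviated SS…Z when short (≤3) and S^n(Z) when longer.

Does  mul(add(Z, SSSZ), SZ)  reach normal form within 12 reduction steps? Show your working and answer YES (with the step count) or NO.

Answer: YES — reaches normal form SSSZ in 11 ≤ 12 steps

Derivation:
  start: mul(add(Z, SSSZ), SZ)
  step 1: mul(SSSZ, SZ)
  step 2: add(SZ, mul(SSZ, SZ))
  step 3: S(add(Z, mul(SSZ, SZ)))
  step 4: S(mul(SSZ, SZ))
  step 5: S(add(SZ, mul(SZ, SZ)))
  step 6: S(S(add(Z, mul(SZ, SZ))))
  step 7: S(S(mul(SZ, SZ)))
  step 8: S(S(add(SZ, mul(Z, SZ))))
  step 9: S(S(S(add(Z, mul(Z, SZ)))))
  step 10: S(S(S(mul(Z, SZ))))
  step 11: SSSZ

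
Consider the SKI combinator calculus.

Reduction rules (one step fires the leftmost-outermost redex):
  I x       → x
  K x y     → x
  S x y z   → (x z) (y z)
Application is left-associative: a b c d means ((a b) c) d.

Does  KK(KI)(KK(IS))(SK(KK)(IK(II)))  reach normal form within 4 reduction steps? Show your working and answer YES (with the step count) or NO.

  start: KK(KI)(KK(IS))(SK(KK)(IK(II)))
  step 1: K(KK(IS))(SK(KK)(IK(II)))
  step 2: KK(IS)
  step 3: K

Answer: YES — reaches normal form K in 3 ≤ 4 steps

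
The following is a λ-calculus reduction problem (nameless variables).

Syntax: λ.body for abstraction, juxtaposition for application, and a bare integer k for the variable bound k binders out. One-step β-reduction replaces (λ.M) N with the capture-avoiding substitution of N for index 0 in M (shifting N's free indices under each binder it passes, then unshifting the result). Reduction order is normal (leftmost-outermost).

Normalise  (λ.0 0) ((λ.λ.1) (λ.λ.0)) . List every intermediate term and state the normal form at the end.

Answer: normal form = λ.λ.0  (in 3 steps)

Derivation:
  start: (λ.0 0) ((λ.λ.1) (λ.λ.0))
  [1] (λ.λ.1) (λ.λ.0) ((λ.λ.1) (λ.λ.0))
  [2] (λ.λ.λ.0) ((λ.λ.1) (λ.λ.0))
  [3] λ.λ.0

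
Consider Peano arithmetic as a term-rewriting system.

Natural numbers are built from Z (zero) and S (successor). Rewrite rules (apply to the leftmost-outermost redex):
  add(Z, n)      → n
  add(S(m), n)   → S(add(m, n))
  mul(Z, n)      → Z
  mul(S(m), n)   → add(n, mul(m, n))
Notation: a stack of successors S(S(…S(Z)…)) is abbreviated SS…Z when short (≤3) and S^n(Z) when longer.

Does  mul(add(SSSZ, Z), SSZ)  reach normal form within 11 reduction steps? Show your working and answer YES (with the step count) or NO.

  start: mul(add(SSSZ, Z), SSZ)
  [1] mul(S(add(SSZ, Z)), SSZ)
  [2] add(SSZ, mul(add(SSZ, Z), SSZ))
  [3] S(add(SZ, mul(add(SSZ, Z), SSZ)))
  [4] S(S(add(Z, mul(add(SSZ, Z), SSZ))))
  [5] S(S(mul(add(SSZ, Z), SSZ)))
  [6] S(S(mul(S(add(SZ, Z)), SSZ)))
  [7] S(S(add(SSZ, mul(add(SZ, Z), SSZ))))
  [8] S(S(S(add(SZ, mul(add(SZ, Z), SSZ)))))
  [9] S(S(S(S(add(Z, mul(add(SZ, Z), SSZ))))))
  [10] S(S(S(S(mul(add(SZ, Z), SSZ)))))
  [11] S(S(S(S(mul(S(add(Z, Z)), SSZ)))))

Answer: NO — after 11 steps the term is S(S(S(S(mul(S(add(Z, Z)), SSZ))))), not yet normal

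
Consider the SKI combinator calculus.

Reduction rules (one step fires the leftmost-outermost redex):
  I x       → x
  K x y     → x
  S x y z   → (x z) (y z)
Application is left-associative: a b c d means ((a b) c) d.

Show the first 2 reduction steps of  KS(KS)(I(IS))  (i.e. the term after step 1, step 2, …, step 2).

Answer: after 2 steps: S(IS)

Working:
  start: KS(KS)(I(IS))
  step 1: S(I(IS))
  step 2: S(IS)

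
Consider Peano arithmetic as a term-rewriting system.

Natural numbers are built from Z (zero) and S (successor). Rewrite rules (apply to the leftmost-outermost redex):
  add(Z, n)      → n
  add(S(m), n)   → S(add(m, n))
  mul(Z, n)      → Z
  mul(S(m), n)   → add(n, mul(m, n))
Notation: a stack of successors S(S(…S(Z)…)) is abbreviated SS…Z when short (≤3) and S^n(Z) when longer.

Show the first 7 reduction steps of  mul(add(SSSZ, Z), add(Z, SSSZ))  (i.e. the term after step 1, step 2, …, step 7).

Answer: after 7 steps: S(S(S(mul(add(SSZ, Z), add(Z, SSSZ)))))

Working:
  start: mul(add(SSSZ, Z), add(Z, SSSZ))
  →1  mul(S(add(SSZ, Z)), add(Z, SSSZ))
  →2  add(add(Z, SSSZ), mul(add(SSZ, Z), add(Z, SSSZ)))
  →3  add(SSSZ, mul(add(SSZ, Z), add(Z, SSSZ)))
  →4  S(add(SSZ, mul(add(SSZ, Z), add(Z, SSSZ))))
  →5  S(S(add(SZ, mul(add(SSZ, Z), add(Z, SSSZ)))))
  →6  S(S(S(add(Z, mul(add(SSZ, Z), add(Z, SSSZ))))))
  →7  S(S(S(mul(add(SSZ, Z), add(Z, SSSZ)))))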